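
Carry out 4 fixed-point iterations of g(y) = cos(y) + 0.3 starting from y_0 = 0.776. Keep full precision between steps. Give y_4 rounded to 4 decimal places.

0.8605

y_1 = g(0.776000) = 1.013721
y_2 = g(1.013721) = 0.828706
y_3 = g(0.828706) = 0.975830
y_4 = g(0.975830) = 0.860481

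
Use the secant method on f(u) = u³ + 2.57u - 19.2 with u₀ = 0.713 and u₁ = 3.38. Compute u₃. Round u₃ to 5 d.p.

f(u_0) = -17.005123, f(u_1) = 28.101072
u_2 = 3.380000 - (28.101072)·(3.380000 - 0.713000)/(28.101072 - (-17.005123)) = 1.718464; f(u_2) = -9.708718
u_3 = 1.718464 - (-9.708718)·(1.718464 - 3.380000)/(-9.708718 - (28.101072)) = 2.145110; f(u_3) = -3.816353

2.14511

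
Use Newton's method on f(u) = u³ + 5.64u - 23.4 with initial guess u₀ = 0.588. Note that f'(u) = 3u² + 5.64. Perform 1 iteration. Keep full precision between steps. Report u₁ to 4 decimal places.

Newton update: u ← u − f(u)/f'(u).
u_0 = 0.588000: f = -19.880383, f' = 6.677232 → u_1 = 0.588000 - (-19.880383)/(6.677232) = 3.565339

3.5653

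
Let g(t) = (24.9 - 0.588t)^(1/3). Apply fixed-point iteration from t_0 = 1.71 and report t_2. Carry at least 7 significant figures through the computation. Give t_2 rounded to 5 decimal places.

t_1 = g(1.710000) = 2.880267
t_2 = g(2.880267) = 2.852349

2.85235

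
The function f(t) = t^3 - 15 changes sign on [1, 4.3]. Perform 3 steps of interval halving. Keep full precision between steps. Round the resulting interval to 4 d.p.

[2.2375, 2.6500]

f(1.000000) = -14.000000, f(4.300000) = 64.507000 (opposite signs)
step 1: m = 2.650000, f(m) = 3.609625 > 0 → root in [1.000000, 2.650000]
step 2: m = 1.825000, f(m) = -8.921609 < 0 → root in [1.825000, 2.650000]
step 3: m = 2.237500, f(m) = -3.798166 < 0 → root in [2.237500, 2.650000]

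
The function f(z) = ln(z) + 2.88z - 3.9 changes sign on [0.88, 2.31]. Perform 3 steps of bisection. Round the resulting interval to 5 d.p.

f(0.880000) = -1.493433, f(2.310000) = 3.590048 (opposite signs)
step 1: m = 1.595000, f(m) = 1.160474 > 0 → root in [0.880000, 1.595000]
step 2: m = 1.237500, f(m) = -0.122907 < 0 → root in [1.237500, 1.595000]
step 3: m = 1.416250, f(m) = 0.526813 > 0 → root in [1.237500, 1.416250]

[1.23750, 1.41625]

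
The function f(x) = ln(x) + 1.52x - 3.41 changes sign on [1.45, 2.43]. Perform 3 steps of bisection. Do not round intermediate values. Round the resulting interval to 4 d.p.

[1.8175, 1.9400]

f(1.450000) = -0.834436, f(2.430000) = 1.171491 (opposite signs)
step 1: m = 1.940000, f(m) = 0.201488 > 0 → root in [1.450000, 1.940000]
step 2: m = 1.695000, f(m) = -0.305917 < 0 → root in [1.695000, 1.940000]
step 3: m = 1.817500, f(m) = -0.049938 < 0 → root in [1.817500, 1.940000]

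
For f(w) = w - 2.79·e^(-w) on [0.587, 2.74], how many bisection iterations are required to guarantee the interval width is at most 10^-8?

28

Initial width b − a = 2.74 − 0.587 = 2.153000.
After n steps the width is (b−a)/2^n; need (b−a)/2^n ≤ 10^-8.
So n ≥ log₂(2.153000/10^-8) = log₂(215300000.0000) ≈ 27.6818.
Hence n = 28.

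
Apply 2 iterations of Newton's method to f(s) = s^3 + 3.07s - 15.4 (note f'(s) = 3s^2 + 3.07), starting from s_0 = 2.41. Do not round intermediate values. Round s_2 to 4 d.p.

Newton update: s ← s − f(s)/f'(s).
s_0 = 2.410000: f = 5.996221, f' = 20.494300 → s_1 = 2.410000 - (5.996221)/(20.494300) = 2.117420
s_1 = 2.117420: f = 0.593864, f' = 16.520403 → s_2 = 2.117420 - (0.593864)/(16.520403) = 2.081473

2.0815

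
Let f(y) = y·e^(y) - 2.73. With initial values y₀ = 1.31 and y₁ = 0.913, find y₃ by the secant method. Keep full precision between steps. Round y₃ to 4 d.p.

Secant update: y_(k+1) = y_k − f(y_k)·(y_k − y_(k-1))/(f(y_k) − f(y_(k-1))).
f(y_0) = 2.125088, f(y_1) = -0.454999
y_2 = 0.913000 - (-0.454999)·(0.913000 - 1.310000)/(-0.454999 - (2.125088)) = 0.983011; f(y_2) = -0.102912
y_3 = 0.983011 - (-0.102912)·(0.983011 - 0.913000)/(-0.102912 - (-0.454999)) = 1.003475; f(y_3) = 0.007221

1.0035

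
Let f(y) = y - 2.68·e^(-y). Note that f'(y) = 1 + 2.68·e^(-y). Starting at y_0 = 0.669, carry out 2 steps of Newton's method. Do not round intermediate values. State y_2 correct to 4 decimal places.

Newton update: y ← y − f(y)/f'(y).
y_0 = 0.669000: f = -0.703751, f' = 2.372751 → y_1 = 0.669000 - (-0.703751)/(2.372751) = 0.965597
y_1 = 0.965597: f = -0.054828, f' = 2.020426 → y_2 = 0.965597 - (-0.054828)/(2.020426) = 0.992734

0.9927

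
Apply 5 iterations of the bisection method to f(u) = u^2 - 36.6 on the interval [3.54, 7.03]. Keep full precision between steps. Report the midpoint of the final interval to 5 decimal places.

6.10297

f(3.540000) = -24.068400, f(7.030000) = 12.820900 (opposite signs)
step 1: m = 5.285000, f(m) = -8.668775 < 0 → root in [5.285000, 7.030000]
step 2: m = 6.157500, f(m) = 1.314806 > 0 → root in [5.285000, 6.157500]
step 3: m = 5.721250, f(m) = -3.867298 < 0 → root in [5.721250, 6.157500]
step 4: m = 5.939375, f(m) = -1.323825 < 0 → root in [5.939375, 6.157500]
step 5: m = 6.048438, f(m) = -0.016404 < 0 → root in [6.048438, 6.157500]
Midpoint of [6.048438, 6.157500] = 6.102969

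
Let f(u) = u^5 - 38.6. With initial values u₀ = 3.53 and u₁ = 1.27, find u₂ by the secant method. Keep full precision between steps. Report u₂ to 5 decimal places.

f(u_0) = 509.517322, f(u_1) = -35.296163
u_2 = 1.270000 - (-35.296163)·(1.270000 - 3.530000)/(-35.296163 - (509.517322)) = 1.416416; f(u_2) = -32.898963

1.41642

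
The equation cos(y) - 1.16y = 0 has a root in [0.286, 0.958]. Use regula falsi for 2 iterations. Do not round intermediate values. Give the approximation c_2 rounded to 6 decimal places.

False-position update: c = (a·f(b) − b·f(a))/(f(b) − f(a)); replace the endpoint whose sign matches f(c).
f(0.286000) = 0.627620, f(0.958000) = -0.536123
step 1: c = 0.648417, f(c) = 0.044876 > 0 → new bracket [0.648417, 0.958000]
step 2: c = 0.672330, f(c) = 0.002471 > 0 → new bracket [0.672330, 0.958000]

0.672330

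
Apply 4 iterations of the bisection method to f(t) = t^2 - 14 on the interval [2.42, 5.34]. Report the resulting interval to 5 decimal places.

f(2.420000) = -8.143600, f(5.340000) = 14.515600 (opposite signs)
step 1: m = 3.880000, f(m) = 1.054400 > 0 → root in [2.420000, 3.880000]
step 2: m = 3.150000, f(m) = -4.077500 < 0 → root in [3.150000, 3.880000]
step 3: m = 3.515000, f(m) = -1.644775 < 0 → root in [3.515000, 3.880000]
step 4: m = 3.697500, f(m) = -0.328494 < 0 → root in [3.697500, 3.880000]

[3.69750, 3.88000]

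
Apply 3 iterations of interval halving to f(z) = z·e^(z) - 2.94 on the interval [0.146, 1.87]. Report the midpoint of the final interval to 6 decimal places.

f(0.146000) = -2.771049, f(1.870000) = 9.193114 (opposite signs)
step 1: m = 1.008000, f(m) = -0.177964 < 0 → root in [1.008000, 1.870000]
step 2: m = 1.439000, f(m) = 3.127511 > 0 → root in [1.008000, 1.439000]
step 3: m = 1.223500, f(m) = 1.218754 > 0 → root in [1.008000, 1.223500]
Midpoint of [1.008000, 1.223500] = 1.115750

1.115750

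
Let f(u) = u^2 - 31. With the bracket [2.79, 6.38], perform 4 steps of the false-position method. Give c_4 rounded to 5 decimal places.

False-position update: c = (a·f(b) − b·f(a))/(f(b) − f(a)); replace the endpoint whose sign matches f(c).
f(2.790000) = -23.215900, f(6.380000) = 9.704400
step 1: c = 5.321723, f(c) = -2.679264 < 0 → new bracket [5.321723, 6.380000]
step 2: c = 5.550686, f(c) = -0.189882 < 0 → new bracket [5.550686, 6.380000]
step 3: c = 5.566602, f(c) = -0.012946 < 0 → new bracket [5.566602, 6.380000]
step 4: c = 5.567685, f(c) = -0.000880 < 0 → new bracket [5.567685, 6.380000]

5.56769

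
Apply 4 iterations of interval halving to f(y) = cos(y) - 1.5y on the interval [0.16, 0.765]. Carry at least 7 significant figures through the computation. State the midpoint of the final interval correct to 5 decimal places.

0.55703

f(0.160000) = 0.747227, f(0.765000) = -0.426118 (opposite signs)
step 1: m = 0.462500, f(m) = 0.201190 > 0 → root in [0.462500, 0.765000]
step 2: m = 0.613750, f(m) = -0.103131 < 0 → root in [0.462500, 0.613750]
step 3: m = 0.538125, f(m) = 0.051484 > 0 → root in [0.538125, 0.613750]
step 4: m = 0.575937, f(m) = -0.025224 < 0 → root in [0.538125, 0.575937]
Midpoint of [0.538125, 0.575937] = 0.557031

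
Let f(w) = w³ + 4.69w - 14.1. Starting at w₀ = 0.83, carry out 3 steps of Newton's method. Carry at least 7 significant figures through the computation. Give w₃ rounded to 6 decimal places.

1.789622

f'(w) = 3w² + 4.69
w_0 = 0.830000: f = -9.635513, f' = 6.756700 → w_1 = 0.830000 - (-9.635513)/(6.756700) = 2.256068
w_1 = 2.256068: f = 7.963988, f' = 19.959527 → w_2 = 2.256068 - (7.963988)/(19.959527) = 1.857061
w_2 = 1.857061: f = 1.014017, f' = 15.036027 → w_3 = 1.857061 - (1.014017)/(15.036027) = 1.789622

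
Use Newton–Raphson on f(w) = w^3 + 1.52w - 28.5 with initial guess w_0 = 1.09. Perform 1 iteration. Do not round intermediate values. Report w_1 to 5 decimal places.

f'(w) = 3w^2 + 1.52
w_0 = 1.090000: f = -25.548171, f' = 5.084300 → w_1 = 1.090000 - (-25.548171)/(5.084300) = 6.114914

6.11491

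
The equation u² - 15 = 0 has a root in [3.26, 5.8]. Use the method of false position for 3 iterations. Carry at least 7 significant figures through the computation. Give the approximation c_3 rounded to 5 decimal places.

3.86772

f(3.260000) = -4.372400, f(5.800000) = 18.640000
step 1: c = 3.742605, f(c) = -0.992909 < 0 → new bracket [3.742605, 5.800000]
step 2: c = 3.846655, f(c) = -0.203246 < 0 → new bracket [3.846655, 5.800000]
step 3: c = 3.867724, f(c) = -0.040711 < 0 → new bracket [3.867724, 5.800000]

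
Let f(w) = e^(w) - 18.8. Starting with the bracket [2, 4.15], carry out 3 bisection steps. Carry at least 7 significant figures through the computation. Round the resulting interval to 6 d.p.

[2.806250, 3.075000]

f(2.000000) = -11.410944, f(4.150000) = 44.634000 (opposite signs)
step 1: m = 3.075000, f(m) = 2.849882 > 0 → root in [2.000000, 3.075000]
step 2: m = 2.537500, f(m) = -6.151989 < 0 → root in [2.537500, 3.075000]
step 3: m = 2.806250, f(m) = -2.252252 < 0 → root in [2.806250, 3.075000]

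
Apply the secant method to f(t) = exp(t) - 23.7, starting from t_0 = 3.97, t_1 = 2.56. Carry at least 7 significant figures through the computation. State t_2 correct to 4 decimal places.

2.9390

f(t_0) = 29.284531, f(t_1) = -10.764183
t_2 = 2.560000 - (-10.764183)·(2.560000 - 3.970000)/(-10.764183 - (29.284531)) = 2.938976; f(t_2) = -4.803515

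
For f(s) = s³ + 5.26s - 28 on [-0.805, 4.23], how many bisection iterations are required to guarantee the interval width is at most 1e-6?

23

Initial width b − a = 4.23 − -0.805 = 5.035000.
After n steps the width is (b−a)/2^n; need (b−a)/2^n ≤ 1e-6.
So n ≥ log₂(5.035000/1e-6) = log₂(5035000.0000) ≈ 22.2636.
Hence n = 23.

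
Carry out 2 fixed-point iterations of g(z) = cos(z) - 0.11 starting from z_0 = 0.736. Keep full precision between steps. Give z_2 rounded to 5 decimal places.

0.69734

z_1 = g(0.736000) = 0.631160
z_2 = g(0.631160) = 0.697344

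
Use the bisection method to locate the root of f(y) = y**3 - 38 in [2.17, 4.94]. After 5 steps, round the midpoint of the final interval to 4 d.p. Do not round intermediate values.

3.3386

f(2.170000) = -27.781687, f(4.940000) = 82.553784 (opposite signs)
step 1: m = 3.555000, f(m) = 6.928179 > 0 → root in [2.170000, 3.555000]
step 2: m = 2.862500, f(m) = -14.544943 < 0 → root in [2.862500, 3.555000]
step 3: m = 3.208750, f(m) = -4.962464 < 0 → root in [3.208750, 3.555000]
step 4: m = 3.381875, f(m) = 0.678770 > 0 → root in [3.208750, 3.381875]
step 5: m = 3.295313, f(m) = -2.215923 < 0 → root in [3.295313, 3.381875]
Midpoint of [3.295313, 3.381875] = 3.338594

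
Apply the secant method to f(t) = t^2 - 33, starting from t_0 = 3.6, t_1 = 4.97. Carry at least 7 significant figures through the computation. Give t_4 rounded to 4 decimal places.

f(t_0) = -20.040000, f(t_1) = -8.299100
t_2 = 4.970000 - (-8.299100)·(4.970000 - 3.600000)/(-8.299100 - (-20.040000)) = 5.938390; f(t_2) = 2.264473
t_3 = 5.938390 - (2.264473)·(5.938390 - 4.970000)/(2.264473 - (-8.299100)) = 5.730800; f(t_3) = -0.157934
t_4 = 5.730800 - (-0.157934)·(5.730800 - 5.938390)/(-0.157934 - (2.264473)) = 5.744334; f(t_4) = -0.002626

5.7443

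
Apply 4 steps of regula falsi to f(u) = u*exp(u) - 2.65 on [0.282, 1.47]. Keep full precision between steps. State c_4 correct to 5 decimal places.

f(0.282000) = -2.276130, f(1.470000) = 3.743376
step 1: c = 0.731213, f(c) = -1.130831 < 0 → new bracket [0.731213, 1.470000]
step 2: c = 0.902614, f(c) = -0.424116 < 0 → new bracket [0.902614, 1.470000]
step 3: c = 0.960356, f(c) = -0.140950 < 0 → new bracket [0.960356, 1.470000]
step 4: c = 0.978849, f(c) = -0.044899 < 0 → new bracket [0.978849, 1.470000]

0.97885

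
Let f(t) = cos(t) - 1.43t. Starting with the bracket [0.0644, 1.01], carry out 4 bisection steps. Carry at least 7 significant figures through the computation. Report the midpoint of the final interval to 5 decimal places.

f(0.064400) = 0.905835, f(1.010000) = -0.912439 (opposite signs)
step 1: m = 0.537200, f(m) = 0.090949 > 0 → root in [0.537200, 1.010000]
step 2: m = 0.773600, f(m) = -0.390848 < 0 → root in [0.537200, 0.773600]
step 3: m = 0.655400, f(m) = -0.144418 < 0 → root in [0.537200, 0.655400]
step 4: m = 0.596300, f(m) = -0.025290 < 0 → root in [0.537200, 0.596300]
Midpoint of [0.537200, 0.596300] = 0.566750

0.56675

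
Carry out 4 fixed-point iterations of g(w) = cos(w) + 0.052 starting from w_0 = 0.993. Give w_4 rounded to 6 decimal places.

w_1 = g(0.993000) = 0.598179
w_2 = g(0.598179) = 0.878362
w_3 = g(0.878362) = 0.690413
w_4 = g(0.690413) = 0.822983

0.822983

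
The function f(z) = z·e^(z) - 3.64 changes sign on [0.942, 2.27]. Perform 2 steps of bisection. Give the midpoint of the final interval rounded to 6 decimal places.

1.108000

f(0.942000) = -1.223670, f(2.270000) = 18.332240 (opposite signs)
step 1: m = 1.606000, f(m) = 4.362441 > 0 → root in [0.942000, 1.606000]
step 2: m = 1.274000, f(m) = 0.914709 > 0 → root in [0.942000, 1.274000]
Midpoint of [0.942000, 1.274000] = 1.108000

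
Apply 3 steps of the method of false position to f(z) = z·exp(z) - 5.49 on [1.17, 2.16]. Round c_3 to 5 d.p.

1.36108

False-position update: c = (a·f(b) − b·f(a))/(f(b) − f(a)); replace the endpoint whose sign matches f(c).
f(1.170000) = -1.720269, f(2.160000) = 13.239657
step 1: c = 1.283842, f(c) = -0.854709 < 0 → new bracket [1.283842, 2.160000]
step 2: c = 1.336974, f(c) = -0.399467 < 0 → new bracket [1.336974, 2.160000]
step 3: c = 1.361079, f(c) = -0.181249 < 0 → new bracket [1.361079, 2.160000]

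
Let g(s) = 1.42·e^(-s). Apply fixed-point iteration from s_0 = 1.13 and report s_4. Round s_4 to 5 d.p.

s_1 = g(1.130000) = 0.458707
s_2 = g(0.458707) = 0.897582
s_3 = g(0.897582) = 0.578726
s_4 = g(0.578726) = 0.796069

0.79607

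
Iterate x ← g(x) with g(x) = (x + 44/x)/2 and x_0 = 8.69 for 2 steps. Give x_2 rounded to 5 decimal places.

x_1 = g(8.690000) = 6.876646
x_2 = g(6.876646) = 6.637557

6.63756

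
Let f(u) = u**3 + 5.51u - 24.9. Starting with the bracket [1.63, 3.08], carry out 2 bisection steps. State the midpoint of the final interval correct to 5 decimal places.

2.17375

f(1.630000) = -11.587953, f(3.080000) = 21.288912 (opposite signs)
step 1: m = 2.355000, f(m) = 1.136939 > 0 → root in [1.630000, 2.355000]
step 2: m = 1.992500, f(m) = -6.010988 < 0 → root in [1.992500, 2.355000]
Midpoint of [1.992500, 2.355000] = 2.173750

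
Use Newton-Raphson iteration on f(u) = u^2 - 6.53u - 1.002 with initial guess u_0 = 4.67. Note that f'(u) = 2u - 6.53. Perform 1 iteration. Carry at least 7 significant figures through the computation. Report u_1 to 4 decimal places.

Newton update: u ← u − f(u)/f'(u).
u_0 = 4.670000: f = -9.688200, f' = 2.810000 → u_1 = 4.670000 - (-9.688200)/(2.810000) = 8.117758

8.1178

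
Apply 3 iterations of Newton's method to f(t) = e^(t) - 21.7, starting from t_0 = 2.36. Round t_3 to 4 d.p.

f'(t) = e^(t)
t_0 = 2.360000: f = -11.109049, f' = 10.590951 → t_1 = 2.360000 - (-11.109049)/(10.590951) = 3.408919
t_1 = 3.408919: f = 8.532540, f' = 30.232540 → t_2 = 3.408919 - (8.532540)/(30.232540) = 3.126688
t_2 = 3.126688: f = 1.098357, f' = 22.798357 → t_3 = 3.126688 - (1.098357)/(22.798357) = 3.078511

3.0785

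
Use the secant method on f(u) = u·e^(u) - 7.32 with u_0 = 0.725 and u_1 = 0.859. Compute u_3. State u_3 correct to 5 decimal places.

1.25901

Secant update: u_(k+1) = u_k − f(u_k)·(u_k − u_(k-1))/(f(u_k) − f(u_(k-1))).
f(u_0) = -5.823070, f(u_1) = -5.292074
u_2 = 0.859000 - (-5.292074)·(0.859000 - 0.725000)/(-5.292074 - (-5.823070)) = 2.194486; f(u_2) = 12.376366
u_3 = 2.194486 - (12.376366)·(2.194486 - 0.859000)/(12.376366 - (-5.292074)) = 1.259007; f(u_3) = -2.885879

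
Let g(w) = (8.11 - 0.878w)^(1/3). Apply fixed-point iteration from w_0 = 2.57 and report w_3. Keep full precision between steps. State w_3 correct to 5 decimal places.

1.86329

w_1 = g(2.570000) = 1.802213
w_2 = g(1.802213) = 1.868899
w_3 = g(1.868899) = 1.863294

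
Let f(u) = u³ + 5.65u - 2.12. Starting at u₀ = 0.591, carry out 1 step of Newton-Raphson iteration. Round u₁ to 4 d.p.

0.3782

Newton update: u ← u − f(u)/f'(u).
f'(u) = 3u² + 5.65
u_0 = 0.591000: f = 1.425575, f' = 6.697843 → u_1 = 0.591000 - (1.425575)/(6.697843) = 0.378159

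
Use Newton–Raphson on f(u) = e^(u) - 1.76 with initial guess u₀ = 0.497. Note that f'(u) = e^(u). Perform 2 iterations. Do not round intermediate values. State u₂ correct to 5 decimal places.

0.56532

Newton update: u ← u − f(u)/f'(u).
u_0 = 0.497000: f = -0.116217, f' = 1.643783 → u_1 = 0.497000 - (-0.116217)/(1.643783) = 0.567701
u_1 = 0.567701: f = 0.004207, f' = 1.764207 → u_2 = 0.567701 - (0.004207)/(1.764207) = 0.565317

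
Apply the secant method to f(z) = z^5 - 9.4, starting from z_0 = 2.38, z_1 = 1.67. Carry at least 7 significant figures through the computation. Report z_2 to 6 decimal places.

f(z_0) = 66.963317, f(z_1) = 3.589199
z_2 = 1.670000 - (3.589199)·(1.670000 - 2.380000)/(3.589199 - (66.963317)) = 1.629789; f(z_2) = 2.098919

1.629789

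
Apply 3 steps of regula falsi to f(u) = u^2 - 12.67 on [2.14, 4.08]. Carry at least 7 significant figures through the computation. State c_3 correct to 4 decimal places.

3.5589

f(2.140000) = -8.090400, f(4.080000) = 3.976400
step 1: c = 3.440707, f(c) = -0.831533 < 0 → new bracket [3.440707, 4.080000]
step 2: c = 3.551273, f(c) = -0.058459 < 0 → new bracket [3.551273, 4.080000]
step 3: c = 3.558934, f(c) = -0.003992 < 0 → new bracket [3.558934, 4.080000]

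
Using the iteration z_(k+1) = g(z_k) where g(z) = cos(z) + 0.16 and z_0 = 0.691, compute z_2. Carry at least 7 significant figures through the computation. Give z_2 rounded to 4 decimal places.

z_1 = g(0.691000) = 0.930609
z_2 = g(0.930609) = 0.757346

0.7573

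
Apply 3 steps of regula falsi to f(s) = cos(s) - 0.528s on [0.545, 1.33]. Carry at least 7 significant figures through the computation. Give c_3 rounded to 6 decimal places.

1.008889

f(0.545000) = 0.567367, f(1.330000) = -0.463764
step 1: c = 0.976937, f(c) = 0.043742 > 0 → new bracket [0.976937, 1.330000]
step 2: c = 1.007367, f(c) = 0.002199 > 0 → new bracket [1.007367, 1.330000]
step 3: c = 1.008889, f(c) = 0.000107 > 0 → new bracket [1.008889, 1.330000]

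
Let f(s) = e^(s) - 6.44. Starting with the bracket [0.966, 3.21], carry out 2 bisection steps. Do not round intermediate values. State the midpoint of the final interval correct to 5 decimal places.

f(0.966000) = -3.812586, f(3.210000) = 18.339086 (opposite signs)
step 1: m = 2.088000, f(m) = 1.628761 > 0 → root in [0.966000, 2.088000]
step 2: m = 1.527000, f(m) = -1.835657 < 0 → root in [1.527000, 2.088000]
Midpoint of [1.527000, 2.088000] = 1.807500

1.80750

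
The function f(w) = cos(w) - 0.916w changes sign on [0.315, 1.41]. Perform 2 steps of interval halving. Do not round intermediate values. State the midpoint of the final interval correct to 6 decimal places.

f(0.315000) = 0.662256, f(1.410000) = -1.131456 (opposite signs)
step 1: m = 0.862500, f(m) = -0.139509 < 0 → root in [0.315000, 0.862500]
step 2: m = 0.588750, f(m) = 0.292340 > 0 → root in [0.588750, 0.862500]
Midpoint of [0.588750, 0.862500] = 0.725625

0.725625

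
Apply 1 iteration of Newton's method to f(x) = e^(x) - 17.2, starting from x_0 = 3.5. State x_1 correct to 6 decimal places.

f'(x) = e^(x)
x_0 = 3.500000: f = 15.915452, f' = 33.115452 → x_1 = 3.500000 - (15.915452)/(33.115452) = 3.019395

3.019395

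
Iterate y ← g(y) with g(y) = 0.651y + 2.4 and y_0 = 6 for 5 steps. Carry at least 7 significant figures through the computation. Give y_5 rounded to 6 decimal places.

6.774273

y_1 = g(6.000000) = 6.306000
y_2 = g(6.306000) = 6.505206
y_3 = g(6.505206) = 6.634889
y_4 = g(6.634889) = 6.719313
y_5 = g(6.719313) = 6.774273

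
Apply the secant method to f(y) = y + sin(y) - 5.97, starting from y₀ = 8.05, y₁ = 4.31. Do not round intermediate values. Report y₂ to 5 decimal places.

6.02064

f(y_0) = 3.060850, f(y_1) = -2.580128
y_2 = 4.310000 - (-2.580128)·(4.310000 - 8.050000)/(-2.580128 - (3.060850)) = 6.020639; f(y_2) = -0.208901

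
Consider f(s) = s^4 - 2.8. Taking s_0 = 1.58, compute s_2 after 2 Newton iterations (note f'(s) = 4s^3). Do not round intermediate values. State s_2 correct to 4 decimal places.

s_0 = 1.580000: f = 3.432013, f' = 15.777248 → s_1 = 1.580000 - (3.432013)/(15.777248) = 1.362471
s_1 = 1.362471: f = 0.645948, f' = 10.116762 → s_2 = 1.362471 - (0.645948)/(10.116762) = 1.298621

1.2986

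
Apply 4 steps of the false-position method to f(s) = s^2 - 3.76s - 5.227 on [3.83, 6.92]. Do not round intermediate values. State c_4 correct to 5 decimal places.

4.83441

False-position update: c = (a·f(b) − b·f(a))/(f(b) − f(a)); replace the endpoint whose sign matches f(c).
f(3.830000) = -4.958900, f(6.920000) = 16.640200
step 1: c = 4.539428, f(c) = -1.688844 < 0 → new bracket [4.539428, 6.920000]
step 2: c = 4.758774, f(c) = -0.474058 < 0 → new bracket [4.758774, 6.920000]
step 3: c = 4.818639, f(c) = -0.125798 < 0 → new bracket [4.818639, 6.920000]
step 4: c = 4.834406, f(c) = -0.032883 < 0 → new bracket [4.834406, 6.920000]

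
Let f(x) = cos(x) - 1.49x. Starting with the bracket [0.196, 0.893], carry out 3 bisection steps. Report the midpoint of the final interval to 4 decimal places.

f(0.196000) = 0.688813, f(0.893000) = -0.703492 (opposite signs)
step 1: m = 0.544500, f(m) = 0.044081 > 0 → root in [0.544500, 0.893000]
step 2: m = 0.718750, f(m) = -0.318308 < 0 → root in [0.544500, 0.718750]
step 3: m = 0.631625, f(m) = -0.134052 < 0 → root in [0.544500, 0.631625]
Midpoint of [0.544500, 0.631625] = 0.588062

0.5881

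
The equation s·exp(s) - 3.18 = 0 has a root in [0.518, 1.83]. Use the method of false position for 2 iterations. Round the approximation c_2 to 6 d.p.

f(0.518000) = -2.310451, f(1.830000) = 8.228013
step 1: c = 0.805643, f(c) = -1.376864 < 0 → new bracket [0.805643, 1.830000]
step 2: c = 0.952485, f(c) = -0.711024 < 0 → new bracket [0.952485, 1.830000]

0.952485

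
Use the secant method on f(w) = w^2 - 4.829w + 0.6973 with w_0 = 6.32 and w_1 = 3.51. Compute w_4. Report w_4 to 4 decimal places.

f(w_0) = 10.120420, f(w_1) = -3.932390
w_2 = 3.510000 - (-3.932390)·(3.510000 - 6.320000)/(-3.932390 - (10.120420)) = 4.296321; f(w_2) = -1.591261
w_3 = 4.296321 - (-1.591261)·(4.296321 - 3.510000)/(-1.591261 - (-3.932390)) = 4.830781; f(w_3) = 0.705906
w_4 = 4.830781 - (0.705906)·(4.830781 - 4.296321)/(0.705906 - (-1.591261)) = 4.666545; f(w_4) = -0.060804

4.6665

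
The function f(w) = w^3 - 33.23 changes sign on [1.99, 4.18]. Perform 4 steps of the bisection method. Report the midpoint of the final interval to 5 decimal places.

f(1.990000) = -25.349401, f(4.180000) = 39.804632 (opposite signs)
step 1: m = 3.085000, f(m) = -3.869361 < 0 → root in [3.085000, 4.180000]
step 2: m = 3.632500, f(m) = 14.701042 > 0 → root in [3.085000, 3.632500]
step 3: m = 3.358750, f(m) = 4.660736 > 0 → root in [3.085000, 3.358750]
step 4: m = 3.221875, f(m) = 0.214604 > 0 → root in [3.085000, 3.221875]
Midpoint of [3.085000, 3.221875] = 3.153437

3.15344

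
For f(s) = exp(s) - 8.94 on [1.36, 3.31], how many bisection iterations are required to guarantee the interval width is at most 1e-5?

18

Initial width b − a = 3.31 − 1.36 = 1.950000.
After n steps the width is (b−a)/2^n; need (b−a)/2^n ≤ 1e-5.
So n ≥ log₂(1.950000/1e-5) = log₂(195000.0000) ≈ 17.5731.
Hence n = 18.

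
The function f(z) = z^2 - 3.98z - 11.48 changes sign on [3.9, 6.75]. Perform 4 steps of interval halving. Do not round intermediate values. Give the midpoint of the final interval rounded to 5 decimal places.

f(3.900000) = -11.792000, f(6.750000) = 7.217500 (opposite signs)
step 1: m = 5.325000, f(m) = -4.317875 < 0 → root in [5.325000, 6.750000]
step 2: m = 6.037500, f(m) = 0.942156 > 0 → root in [5.325000, 6.037500]
step 3: m = 5.681250, f(m) = -1.814773 < 0 → root in [5.681250, 6.037500]
step 4: m = 5.859375, f(m) = -0.468037 < 0 → root in [5.859375, 6.037500]
Midpoint of [5.859375, 6.037500] = 5.948437

5.94844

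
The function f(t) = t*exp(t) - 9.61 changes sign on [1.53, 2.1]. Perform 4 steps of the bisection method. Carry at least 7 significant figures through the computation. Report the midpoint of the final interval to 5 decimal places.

f(1.530000) = -2.544189, f(2.100000) = 7.538957 (opposite signs)
step 1: m = 1.815000, f(m) = 1.536053 > 0 → root in [1.530000, 1.815000]
step 2: m = 1.672500, f(m) = -0.703160 < 0 → root in [1.672500, 1.815000]
step 3: m = 1.743750, f(m) = 0.362068 > 0 → root in [1.672500, 1.743750]
step 4: m = 1.708125, f(m) = -0.183534 < 0 → root in [1.708125, 1.743750]
Midpoint of [1.708125, 1.743750] = 1.725937

1.72594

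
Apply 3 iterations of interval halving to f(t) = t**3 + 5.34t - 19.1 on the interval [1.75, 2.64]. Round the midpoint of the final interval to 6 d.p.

f(1.750000) = -4.395625, f(2.640000) = 13.397344 (opposite signs)
step 1: m = 2.195000, f(m) = 3.196865 > 0 → root in [1.750000, 2.195000]
step 2: m = 1.972500, f(m) = -0.892333 < 0 → root in [1.972500, 2.195000]
step 3: m = 2.083750, f(m) = 1.074897 > 0 → root in [1.972500, 2.083750]
Midpoint of [1.972500, 2.083750] = 2.028125

2.028125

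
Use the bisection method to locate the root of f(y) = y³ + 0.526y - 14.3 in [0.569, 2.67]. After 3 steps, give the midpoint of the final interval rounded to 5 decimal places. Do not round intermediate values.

f(0.569000) = -13.816486, f(2.670000) = 6.138583 (opposite signs)
step 1: m = 1.619500, f(m) = -9.200550 < 0 → root in [1.619500, 2.670000]
step 2: m = 2.144750, f(m) = -3.306113 < 0 → root in [2.144750, 2.670000]
step 3: m = 2.407375, f(m) = 0.918111 > 0 → root in [2.144750, 2.407375]
Midpoint of [2.144750, 2.407375] = 2.276063

2.27606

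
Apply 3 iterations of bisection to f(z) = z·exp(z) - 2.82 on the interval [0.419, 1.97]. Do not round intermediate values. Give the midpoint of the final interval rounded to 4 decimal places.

f(0.419000) = -2.182935, f(1.970000) = 11.306233 (opposite signs)
step 1: m = 1.194500, f(m) = 1.124127 > 0 → root in [0.419000, 1.194500]
step 2: m = 0.806750, f(m) = -1.012385 < 0 → root in [0.806750, 1.194500]
step 3: m = 1.000625, f(m) = -0.098319 < 0 → root in [1.000625, 1.194500]
Midpoint of [1.000625, 1.194500] = 1.097562

1.0976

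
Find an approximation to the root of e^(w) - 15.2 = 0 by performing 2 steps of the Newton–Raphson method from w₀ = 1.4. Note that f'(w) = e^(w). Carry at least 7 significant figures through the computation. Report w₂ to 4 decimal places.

Newton update: w ← w − f(w)/f'(w).
w_0 = 1.400000: f = -11.144800, f' = 4.055200 → w_1 = 1.400000 - (-11.144800)/(4.055200) = 4.148274
w_1 = 4.148274: f = 48.124598, f' = 63.324598 → w_2 = 4.148274 - (48.124598)/(63.324598) = 3.388307

3.3883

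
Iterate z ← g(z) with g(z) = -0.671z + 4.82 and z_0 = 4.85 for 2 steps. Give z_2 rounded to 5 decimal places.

z_1 = g(4.850000) = 1.565650
z_2 = g(1.565650) = 3.769449

3.76945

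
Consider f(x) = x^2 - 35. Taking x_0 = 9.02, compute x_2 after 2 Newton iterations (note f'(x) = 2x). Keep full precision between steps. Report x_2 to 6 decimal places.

5.938189

x_0 = 9.020000: f = 46.360400, f' = 18.040000 → x_1 = 9.020000 - (46.360400)/(18.040000) = 6.450133
x_1 = 6.450133: f = 6.604216, f' = 12.900266 → x_2 = 6.450133 - (6.604216)/(12.900266) = 5.938189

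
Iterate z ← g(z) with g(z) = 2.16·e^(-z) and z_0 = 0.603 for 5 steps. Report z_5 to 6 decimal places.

1.062737

z_1 = g(0.603000) = 1.181882
z_2 = g(1.181882) = 0.662474
z_3 = g(0.662474) = 1.113640
z_4 = g(1.113640) = 0.709261
z_5 = g(0.709261) = 1.062737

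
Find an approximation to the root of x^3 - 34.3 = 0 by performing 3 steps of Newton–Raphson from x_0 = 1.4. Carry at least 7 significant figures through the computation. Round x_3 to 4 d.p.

3.6783

Newton update: x ← x − f(x)/f'(x).
f'(x) = 3x^2
x_0 = 1.400000: f = -31.556000, f' = 5.880000 → x_1 = 1.400000 - (-31.556000)/(5.880000) = 6.766667
x_1 = 6.766667: f = 275.530630, f' = 137.363333 → x_2 = 6.766667 - (275.530630)/(137.363333) = 4.760814
x_2 = 4.760814: f = 73.605505, f' = 67.996045 → x_3 = 4.760814 - (73.605505)/(67.996045) = 3.678317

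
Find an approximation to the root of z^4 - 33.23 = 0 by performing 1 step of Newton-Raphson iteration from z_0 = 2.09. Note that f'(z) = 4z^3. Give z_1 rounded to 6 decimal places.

Newton update: z ← z − f(z)/f'(z).
z_0 = 2.090000: f = -14.149702, f' = 36.517316 → z_1 = 2.090000 - (-14.149702)/(36.517316) = 2.477479

2.477479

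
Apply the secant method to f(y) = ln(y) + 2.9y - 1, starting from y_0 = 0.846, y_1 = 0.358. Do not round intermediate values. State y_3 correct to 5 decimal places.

0.55217

Secant update: y_(k+1) = y_k − f(y_k)·(y_k − y_(k-1))/(f(y_k) − f(y_(k-1))).
f(y_0) = 1.286164, f(y_1) = -0.989022
y_2 = 0.358000 - (-0.989022)·(0.358000 - 0.846000)/(-0.989022 - (1.286164)) = 0.570133; f(y_2) = 0.091502
y_3 = 0.570133 - (0.091502)·(0.570133 - 0.358000)/(0.091502 - (-0.989022)) = 0.552169; f(y_3) = 0.007390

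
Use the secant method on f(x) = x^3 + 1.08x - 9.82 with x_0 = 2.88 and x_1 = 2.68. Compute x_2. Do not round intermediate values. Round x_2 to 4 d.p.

2.1724

Secant update: x_(k+1) = x_k − f(x_k)·(x_k − x_(k-1))/(f(x_k) − f(x_(k-1))).
f(x_0) = 17.178272, f(x_1) = 12.323232
x_2 = 2.680000 - (12.323232)·(2.680000 - 2.880000)/(12.323232 - (17.178272)) = 2.172353; f(x_2) = 2.777731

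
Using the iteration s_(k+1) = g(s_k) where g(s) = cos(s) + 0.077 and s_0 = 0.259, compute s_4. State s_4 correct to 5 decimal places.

s_1 = g(0.259000) = 1.043647
s_2 = g(1.043647) = 0.580072
s_3 = g(0.580072) = 0.913423
s_4 = g(0.913423) = 0.688040

0.68804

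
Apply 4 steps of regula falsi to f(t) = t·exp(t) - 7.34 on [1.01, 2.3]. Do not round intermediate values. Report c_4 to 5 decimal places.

f(1.010000) = -4.566943, f(2.300000) = 15.600620
step 1: c = 1.302120, f(c) = -2.551992 < 0 → new bracket [1.302120, 2.300000]
step 2: c = 1.442408, f(c) = -1.237360 < 0 → new bracket [1.442408, 2.300000]
step 3: c = 1.505429, f(c) = -0.556407 < 0 → new bracket [1.505429, 2.300000]
step 4: c = 1.532792, f(c) = -0.241504 < 0 → new bracket [1.532792, 2.300000]

1.53279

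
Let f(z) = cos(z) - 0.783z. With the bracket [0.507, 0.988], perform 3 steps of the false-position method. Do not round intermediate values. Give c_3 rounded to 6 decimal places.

0.846360

f(0.507000) = 0.477224, f(0.988000) = -0.223243
step 1: c = 0.834702, f(c) = 0.017826 > 0 → new bracket [0.834702, 0.988000]
step 2: c = 0.846038, f(c) = 0.000506 > 0 → new bracket [0.846038, 0.988000]
step 3: c = 0.846360, f(c) = 0.000014 > 0 → new bracket [0.846360, 0.988000]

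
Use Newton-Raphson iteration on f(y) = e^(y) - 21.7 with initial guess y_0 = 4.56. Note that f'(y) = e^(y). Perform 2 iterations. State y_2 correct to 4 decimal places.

3.2788

y_0 = 4.560000: f = 73.883480, f' = 95.583480 → y_1 = 4.560000 - (73.883480)/(95.583480) = 3.787027
y_1 = 3.787027: f = 22.425007, f' = 44.125007 → y_2 = 3.787027 - (22.425007)/(44.125007) = 3.278811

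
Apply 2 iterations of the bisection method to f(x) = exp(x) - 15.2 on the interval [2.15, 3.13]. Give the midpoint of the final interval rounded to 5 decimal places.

2.76250

f(2.150000) = -6.615142, f(3.130000) = 7.673980 (opposite signs)
step 1: m = 2.640000, f(m) = -1.186796 < 0 → root in [2.640000, 3.130000]
step 2: m = 2.885000, f(m) = 2.703568 > 0 → root in [2.640000, 2.885000]
Midpoint of [2.640000, 2.885000] = 2.762500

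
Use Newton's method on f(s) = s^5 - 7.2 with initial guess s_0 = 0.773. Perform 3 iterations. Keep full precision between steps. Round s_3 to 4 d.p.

2.9869

Newton update: s ← s − f(s)/f'(s).
f'(s) = 5s^4
s_0 = 0.773000: f = -6.924007, f' = 1.785205 → s_1 = 0.773000 - (-6.924007)/(1.785205) = 4.651551
s_1 = 4.651551: f = 2170.455033, f' = 2340.783627 → s_2 = 4.651551 - (2170.455033)/(2340.783627) = 3.724317
s_2 = 3.724317: f = 709.328000, f' = 961.958945 → s_3 = 3.724317 - (709.328000)/(961.958945) = 2.986938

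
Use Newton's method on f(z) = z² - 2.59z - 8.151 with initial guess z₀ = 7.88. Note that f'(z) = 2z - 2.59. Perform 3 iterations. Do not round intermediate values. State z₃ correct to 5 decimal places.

4.43155

z_0 = 7.880000: f = 33.534200, f' = 13.170000 → z_1 = 7.880000 - (33.534200)/(13.170000) = 5.333743
z_1 = 5.333743: f = 6.483423, f' = 8.077487 → z_2 = 5.333743 - (6.483423)/(8.077487) = 4.531090
z_2 = 4.531090: f = 0.644253, f' = 6.472180 → z_3 = 4.531090 - (0.644253)/(6.472180) = 4.431548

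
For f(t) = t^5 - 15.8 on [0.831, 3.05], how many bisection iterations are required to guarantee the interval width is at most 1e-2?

8

Initial width b − a = 3.05 − 0.831 = 2.219000.
After n steps the width is (b−a)/2^n; need (b−a)/2^n ≤ 1e-2.
So n ≥ log₂(2.219000/1e-2) = log₂(221.9000) ≈ 7.7938.
Hence n = 8.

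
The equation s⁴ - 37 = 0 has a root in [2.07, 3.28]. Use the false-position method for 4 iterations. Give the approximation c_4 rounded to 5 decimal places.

2.45675

f(2.070000) = -18.639632, f(3.280000) = 78.743171
step 1: c = 2.301601, f(c) = -8.937901 < 0 → new bracket [2.301601, 3.280000]
step 2: c = 2.401336, f(c) = -3.748487 < 0 → new bracket [2.401336, 3.280000]
step 3: c = 2.441263, f(c) = -1.481214 < 0 → new bracket [2.441263, 3.280000]
step 4: c = 2.456749, f(c) = -0.571361 < 0 → new bracket [2.456749, 3.280000]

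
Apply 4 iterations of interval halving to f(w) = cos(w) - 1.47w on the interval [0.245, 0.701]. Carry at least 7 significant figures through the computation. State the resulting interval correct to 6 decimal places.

f(0.245000) = 0.609987, f(0.701000) = -0.266272 (opposite signs)
step 1: m = 0.473000, f(m) = 0.194896 > 0 → root in [0.473000, 0.701000]
step 2: m = 0.587000, f(m) = -0.030284 < 0 → root in [0.473000, 0.587000]
step 3: m = 0.530000, f(m) = 0.083707 > 0 → root in [0.530000, 0.587000]
step 4: m = 0.558500, f(m) = 0.027056 > 0 → root in [0.558500, 0.587000]

[0.558500, 0.587000]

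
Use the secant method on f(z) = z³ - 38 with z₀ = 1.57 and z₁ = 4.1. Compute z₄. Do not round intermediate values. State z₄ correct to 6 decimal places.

3.376833

f(z_0) = -34.130107, f(z_1) = 30.921000
z_2 = 4.100000 - (30.921000)·(4.100000 - 1.570000)/(30.921000 - (-34.130107)) = 2.897405; f(z_2) = -13.676411
z_3 = 2.897405 - (-13.676411)·(2.897405 - 4.100000)/(-13.676411 - (30.921000)) = 3.266197; f(z_3) = -3.156058
z_4 = 3.266197 - (-3.156058)·(3.266197 - 2.897405)/(-3.156058 - (-13.676411)) = 3.376833; f(z_4) = 0.506044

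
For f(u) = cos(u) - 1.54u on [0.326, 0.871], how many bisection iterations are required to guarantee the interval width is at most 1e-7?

23

Initial width b − a = 0.871 − 0.326 = 0.545000.
After n steps the width is (b−a)/2^n; need (b−a)/2^n ≤ 1e-7.
So n ≥ log₂(0.545000/1e-7) = log₂(5450000.0000) ≈ 22.3778.
Hence n = 23.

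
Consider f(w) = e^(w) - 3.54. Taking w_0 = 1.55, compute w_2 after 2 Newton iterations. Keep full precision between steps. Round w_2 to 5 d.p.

1.26481

Newton update: w ← w − f(w)/f'(w).
f'(w) = e^(w)
w_0 = 1.550000: f = 1.171470, f' = 4.711470 → w_1 = 1.550000 - (1.171470)/(4.711470) = 1.301358
w_1 = 1.301358: f = 0.134282, f' = 3.674282 → w_2 = 1.301358 - (0.134282)/(3.674282) = 1.264811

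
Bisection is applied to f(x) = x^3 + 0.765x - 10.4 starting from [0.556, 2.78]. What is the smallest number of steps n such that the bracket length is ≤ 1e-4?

15

Initial width b − a = 2.78 − 0.556 = 2.224000.
After n steps the width is (b−a)/2^n; need (b−a)/2^n ≤ 1e-4.
So n ≥ log₂(2.224000/1e-4) = log₂(22240.0000) ≈ 14.4409.
Hence n = 15.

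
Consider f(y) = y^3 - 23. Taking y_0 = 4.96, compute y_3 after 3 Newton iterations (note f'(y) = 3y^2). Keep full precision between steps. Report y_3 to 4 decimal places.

2.8516

y_0 = 4.960000: f = 99.023936, f' = 73.804800 → y_1 = 4.960000 - (99.023936)/(73.804800) = 3.618300
y_1 = 3.618300: f = 24.371108, f' = 39.276274 → y_2 = 3.618300 - (24.371108)/(39.276274) = 2.997795
y_2 = 2.997795: f = 3.940507, f' = 26.960323 → y_3 = 2.997795 - (3.940507)/(26.960323) = 2.851635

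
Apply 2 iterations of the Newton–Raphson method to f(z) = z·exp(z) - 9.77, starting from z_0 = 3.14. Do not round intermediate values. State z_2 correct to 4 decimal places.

Newton update: z ← z − f(z)/f'(z).
f'(z) = (z + 1)·exp(z)
z_0 = 3.140000: f = 62.776142, f' = 95.650009 → z_1 = 3.140000 - (62.776142)/(95.650009) = 2.483689
z_1 = 2.483689: f = 19.998004, f' = 41.753402 → z_2 = 2.483689 - (19.998004)/(41.753402) = 2.004734

2.0047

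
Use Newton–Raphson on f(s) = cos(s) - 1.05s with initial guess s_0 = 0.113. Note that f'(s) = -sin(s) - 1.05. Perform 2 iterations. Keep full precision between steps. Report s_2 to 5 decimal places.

0.72168

Newton update: s ← s − f(s)/f'(s).
s_0 = 0.113000: f = 0.874972, f' = -1.162760 → s_1 = 0.113000 - (0.874972)/(-1.162760) = 0.865496
s_1 = 0.865496: f = -0.260509, f' = -1.811417 → s_2 = 0.865496 - (-0.260509)/(-1.811417) = 0.721681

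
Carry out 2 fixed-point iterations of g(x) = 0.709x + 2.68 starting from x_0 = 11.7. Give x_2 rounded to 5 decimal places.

x_1 = g(11.700000) = 10.975300
x_2 = g(10.975300) = 10.461488

10.46149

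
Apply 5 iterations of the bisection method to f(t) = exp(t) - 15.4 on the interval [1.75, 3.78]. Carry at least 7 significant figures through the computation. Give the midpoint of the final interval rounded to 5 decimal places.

f(1.750000) = -9.645397, f(3.780000) = 28.416042 (opposite signs)
step 1: m = 2.765000, f(m) = 0.479040 > 0 → root in [1.750000, 2.765000]
step 2: m = 2.257500, f(m) = -5.840839 < 0 → root in [2.257500, 2.765000]
step 3: m = 2.511250, f(m) = -3.079679 < 0 → root in [2.511250, 2.765000]
step 4: m = 2.638125, f(m) = -1.413047 < 0 → root in [2.638125, 2.765000]
step 5: m = 2.701562, f(m) = -0.497001 < 0 → root in [2.701562, 2.765000]
Midpoint of [2.701562, 2.765000] = 2.733281

2.73328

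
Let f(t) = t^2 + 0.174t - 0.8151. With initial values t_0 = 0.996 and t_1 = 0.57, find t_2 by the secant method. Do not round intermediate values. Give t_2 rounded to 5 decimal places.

f(t_0) = 0.350220, f(t_1) = -0.391020
t_2 = 0.570000 - (-0.391020)·(0.570000 - 0.996000)/(-0.391020 - (0.350220)) = 0.794724; f(t_2) = -0.045232

0.79472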